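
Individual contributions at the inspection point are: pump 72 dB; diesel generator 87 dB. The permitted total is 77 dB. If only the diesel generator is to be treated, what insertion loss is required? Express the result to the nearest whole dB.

Everything except the diesel generator sums to 10^(72/10) = 1.585e+07 in linear terms, 72.00 dB.
To meet 77 dB overall, the treated diesel generator may contribute at most 10^(77/10) − 1.585e+07 = 3.427e+07, i.e. 75.35 dB.
Required insertion loss = 87 − 75.35 = 11.65 dB.

12 dB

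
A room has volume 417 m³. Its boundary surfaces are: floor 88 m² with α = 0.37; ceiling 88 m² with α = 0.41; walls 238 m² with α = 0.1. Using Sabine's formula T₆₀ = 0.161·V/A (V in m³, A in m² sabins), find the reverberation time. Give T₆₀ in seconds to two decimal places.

Total absorption A = 88·0.37 + 88·0.41 + 238·0.1 = 92.44 m² sabins.
T₆₀ = 0.161·V/A = 0.161·417/92.44 = 0.726 s.

0.73 s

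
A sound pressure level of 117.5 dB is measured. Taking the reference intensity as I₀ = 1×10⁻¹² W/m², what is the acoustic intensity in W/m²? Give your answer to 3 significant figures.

I/I₀ = 10^(117.5/10) = 5.623e+11, so I = 5.623e+11 × 10⁻¹² W/m².

0.562 W/m²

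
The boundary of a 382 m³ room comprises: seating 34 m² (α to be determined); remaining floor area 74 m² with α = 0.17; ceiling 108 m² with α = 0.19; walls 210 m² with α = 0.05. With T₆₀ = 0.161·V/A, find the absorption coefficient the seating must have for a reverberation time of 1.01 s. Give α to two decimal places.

From T₆₀ = 0.161·V/A, the target T₆₀ = 1.01 s needs A = 0.161·382/1.01 = 60.89 m².
Absorption from the other surfaces = 74·0.17 + 108·0.19 + 210·0.05 = 43.60 m², so the seating must supply 17.29 m² over 34 m².
α = 17.29/34 = 0.509.

0.51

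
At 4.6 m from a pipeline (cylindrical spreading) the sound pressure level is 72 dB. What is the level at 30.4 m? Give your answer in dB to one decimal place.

For a line source, L₂ = L₁ − 10·log₁₀(r₂/r₁).
L₂ = 72 − 10·log₁₀(30.4/4.6) = 72 − 8.201 = 63.80 dB.

63.8 dB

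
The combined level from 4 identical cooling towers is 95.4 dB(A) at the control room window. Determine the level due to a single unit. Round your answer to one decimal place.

89.4 dB(A)

Dividing the total intensity by 4 lowers the level by 10·log₁₀ 4 = 6.021 dB: L₁ = 95.4 − 6.021.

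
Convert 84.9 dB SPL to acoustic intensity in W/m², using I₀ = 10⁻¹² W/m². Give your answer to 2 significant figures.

I = I₀·10^(L/10) = 10⁻¹² × 10^(84.9/10) = 10^(-3.510).

0.00031 W/m²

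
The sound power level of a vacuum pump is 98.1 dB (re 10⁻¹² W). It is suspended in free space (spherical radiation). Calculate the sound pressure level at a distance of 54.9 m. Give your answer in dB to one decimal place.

52.3 dB

Free-field spherical radiation: L_p = L_w − 10·log₁₀(4π·r²), r = 54.9 m.
4π·r² = 3.788e+04 m², 10·log₁₀ of that is 45.784 dB.
L_p = 98.1 − 45.784 = 52.32 dB.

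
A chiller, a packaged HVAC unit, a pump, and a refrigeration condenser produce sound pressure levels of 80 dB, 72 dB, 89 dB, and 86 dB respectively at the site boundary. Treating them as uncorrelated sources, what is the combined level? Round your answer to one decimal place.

For uncorrelated sources the intensities add, so convert each level to linear form, sum, and take 10·log₁₀ of the total.
Σ 10^(L/10) = 10^(80/10) + 10^(72/10) + 10^(89/10) + 10^(86/10) = 1.308e+09.
L_total = 10·log₁₀(1.308e+09) = 91.17 dB.

91.2 dB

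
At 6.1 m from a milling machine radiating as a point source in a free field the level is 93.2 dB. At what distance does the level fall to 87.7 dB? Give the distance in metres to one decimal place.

For a point source L₁ − L₂ = 20·log₁₀(r₂/r₁), so r₂ = r₁·10^((L₁−L₂)/20).
r₂ = 6.1·10^((93.2−87.7)/20) = 6.1·10^(5.5/20) = 11.49 m.

11.5 m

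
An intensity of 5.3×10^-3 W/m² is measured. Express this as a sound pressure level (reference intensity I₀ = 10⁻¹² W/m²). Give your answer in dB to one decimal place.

L = 10·log₁₀(I/I₀) = 10·log₁₀(5.3×10^-3/10⁻¹²) = 10·log₁₀(5.3×10^9).
L = 10·(0.7243 + 9) = 97.24 dB.

97.2 dB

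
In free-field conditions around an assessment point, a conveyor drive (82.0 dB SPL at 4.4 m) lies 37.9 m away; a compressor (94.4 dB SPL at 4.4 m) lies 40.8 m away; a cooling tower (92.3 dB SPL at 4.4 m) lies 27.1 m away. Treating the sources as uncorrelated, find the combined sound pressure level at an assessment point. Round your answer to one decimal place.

79.0 dB SPL

Propagate each source to the receiver with L = L_ref − 20·log₁₀(r/r_ref), then add intensities.
conveyor drive: 82.0 − 20·log₁₀(37.9/4.4) = 82.0 − 18.70 = 63.30 dB SPL.
compressor: 94.4 − 20·log₁₀(40.8/4.4) = 94.4 − 19.34 = 75.06 dB SPL.
cooling tower: 92.3 − 20·log₁₀(27.1/4.4) = 92.3 − 15.79 = 76.51 dB SPL.
Σ 10^(L/10) = 7.894e+07 → L_total = 10·log₁₀(7.894e+07) = 78.97 dB SPL.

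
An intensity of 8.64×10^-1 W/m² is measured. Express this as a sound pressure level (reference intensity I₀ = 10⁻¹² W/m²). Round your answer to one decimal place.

119.4 dB

Dividing by I₀ shifts the exponent by 12: I/I₀ = 8.64×10^11.
L = 10·(0.9365 + 11) = 119.37 dB.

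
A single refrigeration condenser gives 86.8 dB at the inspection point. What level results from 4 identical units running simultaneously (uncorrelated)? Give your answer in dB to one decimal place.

92.8 dB

N identical incoherent sources raise the level by 10·log₁₀ N.
L_total = 86.8 + 10·log₁₀(4) = 86.8 + 6.021 = 92.82 dB.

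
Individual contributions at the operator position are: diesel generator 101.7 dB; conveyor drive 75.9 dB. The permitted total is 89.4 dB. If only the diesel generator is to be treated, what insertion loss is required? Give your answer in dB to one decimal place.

Everything except the diesel generator sums to 10^(75.9/10) = 3.890e+07 in linear terms, 75.90 dB.
To meet 89.4 dB overall, the treated diesel generator may contribute at most 10^(89.4/10) − 3.890e+07 = 8.321e+08, i.e. 89.20 dB.
So the diesel generator must be reduced from 101.7 to 89.20 dB: IL = 12.50 dB.

12.5 dB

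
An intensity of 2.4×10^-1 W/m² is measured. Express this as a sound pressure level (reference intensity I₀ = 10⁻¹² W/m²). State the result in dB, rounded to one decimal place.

113.8 dB

I/I₀ = 2.4×10^-1/10⁻¹² = 2.4×10^11, and L = 10·log₁₀(I/I₀).
L = 10·(0.3802 + 11) = 113.80 dB.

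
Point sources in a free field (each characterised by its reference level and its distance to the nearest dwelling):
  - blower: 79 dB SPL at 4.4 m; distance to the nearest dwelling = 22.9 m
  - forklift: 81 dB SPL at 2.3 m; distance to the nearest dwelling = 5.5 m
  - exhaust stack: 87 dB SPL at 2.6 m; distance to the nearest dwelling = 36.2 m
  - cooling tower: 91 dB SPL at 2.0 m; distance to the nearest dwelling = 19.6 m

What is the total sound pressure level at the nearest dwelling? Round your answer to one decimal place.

76.1 dB SPL

Apply inverse-square spreading to bring every level to the receiver, then sum 10^(L/10).
blower: 79 − 20·log₁₀(22.9/4.4) = 79 − 14.33 = 64.67 dB SPL.
forklift: 81 − 20·log₁₀(5.5/2.3) = 81 − 7.57 = 73.43 dB SPL.
exhaust stack: 87 − 20·log₁₀(36.2/2.6) = 87 − 22.87 = 64.13 dB SPL.
cooling tower: 91 − 20·log₁₀(19.6/2.0) = 91 − 19.82 = 71.18 dB SPL.
Σ 10^(L/10) = 4.064e+07 → L_total = 10·log₁₀(4.064e+07) = 76.09 dB SPL.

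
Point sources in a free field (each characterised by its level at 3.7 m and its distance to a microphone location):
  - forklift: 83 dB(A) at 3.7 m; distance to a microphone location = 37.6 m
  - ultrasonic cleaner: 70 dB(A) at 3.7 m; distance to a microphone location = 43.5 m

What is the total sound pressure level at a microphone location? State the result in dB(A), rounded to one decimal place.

63.0 dB(A)

Apply inverse-square spreading to bring every level to the receiver, then sum 10^(L/10).
forklift: 83 − 20·log₁₀(37.6/3.7) = 83 − 20.14 = 62.86 dB(A).
ultrasonic cleaner: 70 − 20·log₁₀(43.5/3.7) = 70 − 21.41 = 48.59 dB(A).
Σ 10^(L/10) = 2.004e+06 → L_total = 10·log₁₀(2.004e+06) = 63.02 dB(A).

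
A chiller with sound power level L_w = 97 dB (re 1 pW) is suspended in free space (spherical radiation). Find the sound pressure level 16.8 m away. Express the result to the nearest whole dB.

62 dB

Free-field spherical radiation: L_p = L_w − 10·log₁₀(4π·r²), r = 16.8 m.
4π·r² = 3547 m², 10·log₁₀ of that is 35.498 dB.
L_p = 97 − 35.498 = 61.50 dB.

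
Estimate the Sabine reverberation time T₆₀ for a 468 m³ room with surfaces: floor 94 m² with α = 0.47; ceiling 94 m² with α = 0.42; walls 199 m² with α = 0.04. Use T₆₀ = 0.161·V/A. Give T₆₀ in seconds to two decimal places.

0.82 s

A = Σ Sᵢαᵢ = 94·0.47 + 94·0.42 + 199·0.04 = 91.62 m².
T₆₀ = 0.161·V/A = 0.161·468/91.62 = 0.822 s.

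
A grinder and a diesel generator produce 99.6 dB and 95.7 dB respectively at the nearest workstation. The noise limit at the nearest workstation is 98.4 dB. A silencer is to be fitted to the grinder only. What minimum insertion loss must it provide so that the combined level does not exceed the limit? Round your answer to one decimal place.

4.5 dB

The untreated sources together contribute 10^(95.7/10) = 3.715e+09, i.e. 95.70 dB.
The limit corresponds to 10^(98.4/10) = 6.918e+09; subtracting the fixed part leaves 3.203e+09 for the grinder, i.e. 95.06 dB.
Required insertion loss = 99.6 − 95.06 = 4.54 dB.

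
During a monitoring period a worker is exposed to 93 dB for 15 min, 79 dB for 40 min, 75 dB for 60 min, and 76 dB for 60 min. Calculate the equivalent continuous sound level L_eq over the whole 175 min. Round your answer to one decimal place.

83.3 dB

L_eq = 10·log₁₀[(1/T)·Σ tᵢ·10^(Lᵢ/10)] with T = 175 min.
Σ tᵢ·10^(Lᵢ/10) = 15·10^(93/10) + 40·10^(79/10) + 60·10^(75/10) + 60·10^(76/10) = 3.739e+10.
L_eq = 10·log₁₀(3.739e+10/175) = 83.30 dB.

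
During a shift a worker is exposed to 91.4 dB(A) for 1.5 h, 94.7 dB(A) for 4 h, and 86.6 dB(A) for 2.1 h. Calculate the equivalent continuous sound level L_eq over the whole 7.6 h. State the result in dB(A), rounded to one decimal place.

92.9 dB(A)

L_eq = 10·log₁₀[(1/T)·Σ tᵢ·10^(Lᵢ/10)] with T = 7.6 h.
Σ tᵢ·10^(Lᵢ/10) = 1.5·10^(91.4/10) + 4·10^(94.7/10) + 2.1·10^(86.6/10) = 1.484e+10.
L_eq = 10·log₁₀(1.484e+10/7.6) = 92.90 dB(A).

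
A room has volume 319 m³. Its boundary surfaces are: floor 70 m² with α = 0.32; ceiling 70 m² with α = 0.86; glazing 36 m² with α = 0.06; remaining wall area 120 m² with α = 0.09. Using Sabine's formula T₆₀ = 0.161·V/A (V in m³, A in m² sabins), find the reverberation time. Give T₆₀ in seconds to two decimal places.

A = Σ Sᵢαᵢ = 70·0.32 + 70·0.86 + 36·0.06 + 120·0.09 = 95.56 m².
T₆₀ = 0.161 × 319 / 95.56 = 0.537 s.

0.54 s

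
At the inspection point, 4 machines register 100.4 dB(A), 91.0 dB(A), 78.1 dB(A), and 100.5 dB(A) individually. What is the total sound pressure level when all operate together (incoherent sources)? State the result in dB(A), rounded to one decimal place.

103.7 dB(A)

Incoherent sources combine by intensity addition: L_total = 10·log₁₀(Σ 10^(L_i/10)).
Σ 10^(L/10) = 10^(100.4/10) + 10^(91.0/10) + 10^(78.1/10) + 10^(100.5/10) = 2.351e+10.
L_total = 10·log₁₀(2.351e+10) = 103.71 dB(A).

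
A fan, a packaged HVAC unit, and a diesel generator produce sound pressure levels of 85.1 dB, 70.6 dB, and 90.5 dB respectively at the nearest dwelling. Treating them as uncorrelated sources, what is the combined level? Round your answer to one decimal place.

For uncorrelated sources the intensities add, so convert each level to linear form, sum, and take 10·log₁₀ of the total.
Σ 10^(L/10) = 10^(85.1/10) + 10^(70.6/10) + 10^(90.5/10) = 1.457e+09.
L_total = 10·log₁₀(1.457e+09) = 91.63 dB.

91.6 dB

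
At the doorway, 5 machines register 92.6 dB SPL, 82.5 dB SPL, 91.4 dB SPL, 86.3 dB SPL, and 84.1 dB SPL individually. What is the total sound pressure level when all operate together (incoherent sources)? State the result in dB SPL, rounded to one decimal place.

For uncorrelated sources the intensities add, so convert each level to linear form, sum, and take 10·log₁₀ of the total.
Σ 10^(L/10) = 10^(92.6/10) + 10^(82.5/10) + 10^(91.4/10) + 10^(86.3/10) + 10^(84.1/10) = 4.062e+09.
L_total = 10·log₁₀(4.062e+09) = 96.09 dB SPL.

96.1 dB SPL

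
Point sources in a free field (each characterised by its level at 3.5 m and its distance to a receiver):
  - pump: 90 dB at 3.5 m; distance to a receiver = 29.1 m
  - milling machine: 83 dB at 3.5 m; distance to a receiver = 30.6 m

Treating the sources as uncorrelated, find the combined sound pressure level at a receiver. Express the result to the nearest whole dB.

72 dB

Apply inverse-square spreading to bring every level to the receiver, then sum 10^(L/10).
pump: 90 − 20·log₁₀(29.1/3.5) = 90 − 18.40 = 71.60 dB.
milling machine: 83 − 20·log₁₀(30.6/3.5) = 83 − 18.83 = 64.17 dB.
Σ 10^(L/10) = 1.708e+07 → L_total = 10·log₁₀(1.708e+07) = 72.32 dB.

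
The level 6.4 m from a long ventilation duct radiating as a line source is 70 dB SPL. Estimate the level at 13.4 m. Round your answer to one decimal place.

Line-source attenuation: ΔL = 10·log₁₀(r₂/r₁) = 10·log₁₀(13.4/6.4) = 3.209 dB.
L₂ = 70 − 10·log₁₀(13.4/6.4) = 70 − 3.209 = 66.79 dB SPL.

66.8 dB SPL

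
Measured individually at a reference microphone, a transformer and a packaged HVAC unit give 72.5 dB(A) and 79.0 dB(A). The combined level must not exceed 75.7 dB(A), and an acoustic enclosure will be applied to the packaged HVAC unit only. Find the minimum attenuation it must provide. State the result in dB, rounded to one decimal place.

6.1 dB

Fixed contribution from the other source: Σ 10^(L/10) = 10^(72.5/10) = 1.778e+07 (72.50 dB(A)).
The limit corresponds to 10^(75.7/10) = 3.715e+07; subtracting the fixed part leaves 1.937e+07 for the packaged HVAC unit, i.e. 72.87 dB(A).
Required insertion loss = 79.0 − 72.87 = 6.13 dB.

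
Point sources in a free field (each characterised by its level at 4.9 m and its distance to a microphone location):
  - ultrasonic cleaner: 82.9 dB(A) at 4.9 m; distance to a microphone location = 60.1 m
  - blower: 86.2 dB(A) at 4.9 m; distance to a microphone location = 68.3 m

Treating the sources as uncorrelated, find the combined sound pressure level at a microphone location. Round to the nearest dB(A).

Apply inverse-square spreading to bring every level to the receiver, then sum 10^(L/10).
ultrasonic cleaner: 82.9 − 20·log₁₀(60.1/4.9) = 82.9 − 21.77 = 61.13 dB(A).
blower: 86.2 − 20·log₁₀(68.3/4.9) = 86.2 − 22.88 = 63.32 dB(A).
Σ 10^(L/10) = 3.442e+06 → L_total = 10·log₁₀(3.442e+06) = 65.37 dB(A).

65 dB(A)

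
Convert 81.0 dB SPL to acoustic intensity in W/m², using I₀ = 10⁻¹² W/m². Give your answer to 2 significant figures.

0.00013 W/m²

I = I₀·10^(L/10) = 10⁻¹² × 10^(81.0/10) = 10^(-3.900).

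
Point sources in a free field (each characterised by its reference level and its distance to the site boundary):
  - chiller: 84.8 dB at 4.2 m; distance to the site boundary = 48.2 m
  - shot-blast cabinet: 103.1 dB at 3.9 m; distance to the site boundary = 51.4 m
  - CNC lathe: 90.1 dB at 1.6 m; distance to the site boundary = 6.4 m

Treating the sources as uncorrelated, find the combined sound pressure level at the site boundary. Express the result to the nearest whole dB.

Propagate each source to the receiver with L = L_ref − 20·log₁₀(r/r_ref), then add intensities.
chiller: 84.8 − 20·log₁₀(48.2/4.2) = 84.8 − 21.20 = 63.60 dB.
shot-blast cabinet: 103.1 − 20·log₁₀(51.4/3.9) = 103.1 − 22.40 = 80.70 dB.
CNC lathe: 90.1 − 20·log₁₀(6.4/1.6) = 90.1 − 12.04 = 78.06 dB.
Σ 10^(L/10) = 1.838e+08 → L_total = 10·log₁₀(1.838e+08) = 82.64 dB.

83 dB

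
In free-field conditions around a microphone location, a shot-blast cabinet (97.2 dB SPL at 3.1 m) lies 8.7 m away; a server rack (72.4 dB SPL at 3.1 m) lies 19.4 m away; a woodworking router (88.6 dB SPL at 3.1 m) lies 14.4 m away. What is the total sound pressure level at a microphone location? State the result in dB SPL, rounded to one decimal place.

88.5 dB SPL

Apply inverse-square spreading to bring every level to the receiver, then sum 10^(L/10).
shot-blast cabinet: 97.2 − 20·log₁₀(8.7/3.1) = 97.2 − 8.96 = 88.24 dB SPL.
server rack: 72.4 − 20·log₁₀(19.4/3.1) = 72.4 − 15.93 = 56.47 dB SPL.
woodworking router: 88.6 − 20·log₁₀(14.4/3.1) = 88.6 − 13.34 = 75.26 dB SPL.
Σ 10^(L/10) = 7.003e+08 → L_total = 10·log₁₀(7.003e+08) = 88.45 dB SPL.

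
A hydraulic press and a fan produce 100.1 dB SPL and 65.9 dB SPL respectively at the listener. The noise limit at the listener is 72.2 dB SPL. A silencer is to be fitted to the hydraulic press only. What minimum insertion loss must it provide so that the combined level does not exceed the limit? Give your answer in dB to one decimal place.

29.1 dB

Fixed contribution from the other source: Σ 10^(L/10) = 10^(65.9/10) = 3.890e+06 (65.90 dB SPL).
To meet 72.2 dB SPL overall, the treated hydraulic press may contribute at most 10^(72.2/10) − 3.890e+06 = 1.271e+07, i.e. 71.04 dB SPL.
Required insertion loss = 100.1 − 71.04 = 29.06 dB.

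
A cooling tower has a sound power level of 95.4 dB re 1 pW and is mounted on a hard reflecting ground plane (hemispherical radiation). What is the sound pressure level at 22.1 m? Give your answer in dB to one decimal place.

Free-field hemispherical radiation: L_p = L_w − 10·log₁₀(2π·r²), r = 22.1 m.
2π·r² = 3069 m², 10·log₁₀ of that is 34.870 dB.
L_p = 95.4 − 34.870 = 60.53 dB.

60.5 dB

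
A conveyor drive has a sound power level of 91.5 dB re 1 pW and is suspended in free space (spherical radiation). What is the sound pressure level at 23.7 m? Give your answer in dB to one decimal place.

53.0 dB

L_p = L_w − 10·log₁₀(4π·r²) with r = 23.7 m.
4π·r² = 7058 m², 10·log₁₀ of that is 38.487 dB.
L_p = 91.5 − 38.487 = 53.01 dB.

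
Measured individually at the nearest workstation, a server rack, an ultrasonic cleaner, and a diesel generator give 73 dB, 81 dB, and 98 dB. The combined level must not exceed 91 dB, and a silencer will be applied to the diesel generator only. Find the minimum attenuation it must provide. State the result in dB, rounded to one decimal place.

Fixed contribution from the other sources: Σ 10^(L/10) = 10^(73/10) + 10^(81/10) = 1.458e+08 (81.64 dB).
To meet 91 dB overall, the treated diesel generator may contribute at most 10^(91/10) − 1.458e+08 = 1.113e+09, i.e. 90.47 dB.
So the diesel generator must be reduced from 98 to 90.47 dB: IL = 7.53 dB.

7.5 dB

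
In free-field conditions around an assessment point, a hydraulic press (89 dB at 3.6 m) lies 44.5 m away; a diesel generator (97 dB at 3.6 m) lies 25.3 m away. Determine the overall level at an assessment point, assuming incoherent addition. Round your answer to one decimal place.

80.3 dB

Propagate each source to the receiver with L = L_ref − 20·log₁₀(r/r_ref), then add intensities.
hydraulic press: 89 − 20·log₁₀(44.5/3.6) = 89 − 21.84 = 67.16 dB.
diesel generator: 97 − 20·log₁₀(25.3/3.6) = 97 − 16.94 = 80.06 dB.
Σ 10^(L/10) = 1.067e+08 → L_total = 10·log₁₀(1.067e+08) = 80.28 dB.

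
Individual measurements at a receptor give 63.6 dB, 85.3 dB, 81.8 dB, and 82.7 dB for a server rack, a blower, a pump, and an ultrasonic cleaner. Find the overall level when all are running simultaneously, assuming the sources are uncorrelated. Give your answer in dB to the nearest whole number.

Incoherent sources combine by intensity addition: L_total = 10·log₁₀(Σ 10^(L_i/10)).
Σ 10^(L/10) = 10^(63.6/10) + 10^(85.3/10) + 10^(81.8/10) + 10^(82.7/10) = 6.787e+08.
L_total = 10·log₁₀(6.787e+08) = 88.32 dB.

88 dB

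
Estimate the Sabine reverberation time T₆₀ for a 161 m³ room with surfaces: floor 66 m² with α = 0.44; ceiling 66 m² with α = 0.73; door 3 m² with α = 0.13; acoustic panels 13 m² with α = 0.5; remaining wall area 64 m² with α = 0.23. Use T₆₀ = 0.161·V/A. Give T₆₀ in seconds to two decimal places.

0.26 s

Total absorption A = 66·0.44 + 66·0.73 + 3·0.13 + 13·0.5 + 64·0.23 = 98.83 m² sabins.
T₆₀ = 0.161 × 161 / 98.83 = 0.262 s.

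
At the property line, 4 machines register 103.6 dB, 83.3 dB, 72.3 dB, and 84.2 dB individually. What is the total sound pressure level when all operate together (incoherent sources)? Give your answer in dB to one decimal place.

For uncorrelated sources the intensities add, so convert each level to linear form, sum, and take 10·log₁₀ of the total.
Σ 10^(L/10) = 10^(103.6/10) + 10^(83.3/10) + 10^(72.3/10) + 10^(84.2/10) = 2.340e+10.
L_total = 10·log₁₀(2.340e+10) = 103.69 dB.

103.7 dB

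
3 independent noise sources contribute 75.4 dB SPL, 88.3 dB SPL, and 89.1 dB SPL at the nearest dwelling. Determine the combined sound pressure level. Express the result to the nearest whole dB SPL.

92 dB SPL

Incoherent sources combine by intensity addition: L_total = 10·log₁₀(Σ 10^(L_i/10)).
Σ 10^(L/10) = 10^(75.4/10) + 10^(88.3/10) + 10^(89.1/10) = 1.524e+09.
L_total = 10·log₁₀(1.524e+09) = 91.83 dB SPL.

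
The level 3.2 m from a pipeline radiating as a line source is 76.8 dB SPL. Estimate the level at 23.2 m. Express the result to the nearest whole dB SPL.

For a line source, L₂ = L₁ − 10·log₁₀(r₂/r₁).
L₂ = 76.8 − 10·log₁₀(23.2/3.2) = 76.8 − 8.603 = 68.20 dB SPL.

68 dB SPL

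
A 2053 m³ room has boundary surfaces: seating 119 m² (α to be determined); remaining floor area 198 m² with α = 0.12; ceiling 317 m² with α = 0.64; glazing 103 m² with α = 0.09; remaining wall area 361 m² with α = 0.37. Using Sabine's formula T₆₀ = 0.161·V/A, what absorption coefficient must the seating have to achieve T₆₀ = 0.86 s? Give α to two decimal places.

Required total absorption A = 0.161·2053/0.86 = 384.34 m².
Absorption from the other surfaces = 198·0.12 + 317·0.64 + 103·0.09 + 361·0.37 = 369.48 m², so the seating must supply 14.86 m² over 119 m².
α = 14.86/119 = 0.125.

0.12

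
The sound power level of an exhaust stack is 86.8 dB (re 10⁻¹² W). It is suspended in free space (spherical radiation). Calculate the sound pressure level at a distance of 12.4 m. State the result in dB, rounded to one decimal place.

53.9 dB

Free-field spherical radiation: L_p = L_w − 10·log₁₀(4π·r²), r = 12.4 m.
4π·r² = 1932 m², 10·log₁₀ of that is 32.861 dB.
L_p = 86.8 − 32.861 = 53.94 dB.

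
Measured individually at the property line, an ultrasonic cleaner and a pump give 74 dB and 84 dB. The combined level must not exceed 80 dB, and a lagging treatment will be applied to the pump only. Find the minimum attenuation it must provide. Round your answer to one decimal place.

The untreated sources together contribute 10^(74/10) = 2.512e+07, i.e. 74.00 dB.
The limit corresponds to 10^(80/10) = 1.000e+08; subtracting the fixed part leaves 7.488e+07 for the pump, i.e. 78.74 dB.
Required insertion loss = 84 − 78.74 = 5.26 dB.

5.3 dB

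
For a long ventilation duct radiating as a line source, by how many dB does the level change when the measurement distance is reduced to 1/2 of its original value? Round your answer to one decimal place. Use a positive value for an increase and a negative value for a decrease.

With cylindrical spreading the level changes by −10·log₁₀(r₂/r₁).
ΔL = −10·log₁₀(0.5) = +3.01 dB.

+3.0 dB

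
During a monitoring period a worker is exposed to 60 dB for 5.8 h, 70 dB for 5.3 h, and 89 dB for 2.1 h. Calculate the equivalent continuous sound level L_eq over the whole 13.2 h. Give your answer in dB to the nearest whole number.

81 dB

Weight each interval's intensity by its duration and average over T = 13.2 h:
Σ tᵢ·10^(Lᵢ/10) = 5.8·10^(60/10) + 5.3·10^(70/10) + 2.1·10^(89/10) = 1.727e+09.
L_eq = 10·log₁₀(1.727e+09/13.2) = 81.17 dB.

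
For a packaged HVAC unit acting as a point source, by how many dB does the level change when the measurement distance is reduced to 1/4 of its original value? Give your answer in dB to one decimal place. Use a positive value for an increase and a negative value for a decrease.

+12.0 dB

A point source loses 6 dB per doubling of distance; generally ΔL = −20·log₁₀(r₂/r₁).
ΔL = −20·log₁₀(0.25) = +12.04 dB.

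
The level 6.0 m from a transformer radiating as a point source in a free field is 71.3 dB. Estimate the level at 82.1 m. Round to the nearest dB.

For a point source, L₂ = L₁ − 20·log₁₀(r₂/r₁).
L₂ = 71.3 − 20·log₁₀(82.1/6.0) = 71.3 − 22.724 = 48.58 dB.

49 dB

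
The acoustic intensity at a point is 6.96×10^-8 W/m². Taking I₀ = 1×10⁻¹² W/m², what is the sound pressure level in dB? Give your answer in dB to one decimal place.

48.4 dB

Dividing by I₀ shifts the exponent by 12: I/I₀ = 6.96×10^4.
L = 10·(0.8426 + 4) = 48.43 dB.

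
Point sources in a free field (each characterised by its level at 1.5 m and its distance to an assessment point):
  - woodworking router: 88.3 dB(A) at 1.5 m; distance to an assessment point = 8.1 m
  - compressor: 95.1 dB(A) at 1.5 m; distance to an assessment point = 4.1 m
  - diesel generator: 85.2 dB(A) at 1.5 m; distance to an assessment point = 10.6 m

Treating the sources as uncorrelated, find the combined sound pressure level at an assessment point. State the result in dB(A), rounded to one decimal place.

Apply inverse-square spreading to bring every level to the receiver, then sum 10^(L/10).
woodworking router: 88.3 − 20·log₁₀(8.1/1.5) = 88.3 − 14.65 = 73.65 dB(A).
compressor: 95.1 − 20·log₁₀(4.1/1.5) = 95.1 − 8.73 = 86.37 dB(A).
diesel generator: 85.2 − 20·log₁₀(10.6/1.5) = 85.2 − 16.98 = 68.22 dB(A).
Σ 10^(L/10) = 4.629e+08 → L_total = 10·log₁₀(4.629e+08) = 86.66 dB(A).

86.7 dB(A)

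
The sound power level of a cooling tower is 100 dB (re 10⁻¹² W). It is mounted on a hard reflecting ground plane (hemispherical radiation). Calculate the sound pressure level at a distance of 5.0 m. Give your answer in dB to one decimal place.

L_p = L_w − 10·log₁₀(2π·r²) with r = 5.0 m.
2π·r² = 157.1 m², 10·log₁₀ of that is 21.961 dB.
L_p = 100 − 21.961 = 78.04 dB.

78.0 dB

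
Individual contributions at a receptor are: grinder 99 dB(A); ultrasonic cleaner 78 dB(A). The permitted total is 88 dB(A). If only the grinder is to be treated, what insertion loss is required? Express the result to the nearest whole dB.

11 dB

Fixed contribution from the other source: Σ 10^(L/10) = 10^(78/10) = 6.310e+07 (78.00 dB(A)).
To meet 88 dB(A) overall, the treated grinder may contribute at most 10^(88/10) − 6.310e+07 = 5.679e+08, i.e. 87.54 dB(A).
So the grinder must be reduced from 99 to 87.54 dB(A): IL = 11.46 dB.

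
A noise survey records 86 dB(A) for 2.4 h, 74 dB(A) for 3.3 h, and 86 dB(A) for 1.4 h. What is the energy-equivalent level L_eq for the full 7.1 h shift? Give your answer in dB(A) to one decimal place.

83.5 dB(A)

The energy average is taken in the linear domain: L_eq = 10·log₁₀[(Σ tᵢ·10^(Lᵢ/10))/T], T = 7.1 h.
Σ tᵢ·10^(Lᵢ/10) = 2.4·10^(86/10) + 3.3·10^(74/10) + 1.4·10^(86/10) = 1.596e+09.
L_eq = 10·log₁₀(1.596e+09/7.1) = 83.52 dB(A).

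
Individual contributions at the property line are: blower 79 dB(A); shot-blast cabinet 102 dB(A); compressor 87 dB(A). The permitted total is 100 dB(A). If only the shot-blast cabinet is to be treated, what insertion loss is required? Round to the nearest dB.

2 dB

Fixed contribution from the other sources: Σ 10^(L/10) = 10^(79/10) + 10^(87/10) = 5.806e+08 (87.64 dB(A)).
To meet 100 dB(A) overall, the treated shot-blast cabinet may contribute at most 10^(100/10) − 5.806e+08 = 9.419e+09, i.e. 99.74 dB(A).
Required insertion loss = 102 − 99.74 = 2.26 dB.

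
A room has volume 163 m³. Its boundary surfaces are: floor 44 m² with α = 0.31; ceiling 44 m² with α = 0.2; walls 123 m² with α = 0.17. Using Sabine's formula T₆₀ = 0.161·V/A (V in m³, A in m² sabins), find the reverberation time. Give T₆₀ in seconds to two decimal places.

Summing Sᵢαᵢ: 44·0.31 + 44·0.2 + 123·0.17 = 43.35 m².
T₆₀ = 0.161 × 163 / 43.35 = 0.605 s.

0.61 s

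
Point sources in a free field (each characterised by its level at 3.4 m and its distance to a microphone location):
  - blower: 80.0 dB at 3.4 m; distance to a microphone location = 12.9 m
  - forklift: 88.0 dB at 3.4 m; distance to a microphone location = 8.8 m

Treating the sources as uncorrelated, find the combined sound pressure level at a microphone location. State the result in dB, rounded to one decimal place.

80.0 dB

Apply inverse-square spreading to bring every level to the receiver, then sum 10^(L/10).
blower: 80.0 − 20·log₁₀(12.9/3.4) = 80.0 − 11.58 = 68.42 dB.
forklift: 88.0 − 20·log₁₀(8.8/3.4) = 88.0 − 8.26 = 79.74 dB.
Σ 10^(L/10) = 1.011e+08 → L_total = 10·log₁₀(1.011e+08) = 80.05 dB.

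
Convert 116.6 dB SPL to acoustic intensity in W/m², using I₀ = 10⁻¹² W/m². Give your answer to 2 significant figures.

0.46 W/m²

I = I₀·10^(L/10) = 10⁻¹² × 10^(116.6/10) = 10^(-0.340).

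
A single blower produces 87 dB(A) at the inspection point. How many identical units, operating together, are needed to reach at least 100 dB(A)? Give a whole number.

Need L₁ + 10·log₁₀ N ≥ 100, i.e. log₁₀ N ≥ 1.30.
N ≥ 10^(13.0/10) = 19.953, so N = 20.

20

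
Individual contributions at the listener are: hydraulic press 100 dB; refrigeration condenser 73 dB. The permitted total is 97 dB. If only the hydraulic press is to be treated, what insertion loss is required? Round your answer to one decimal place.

Fixed contribution from the other source: Σ 10^(L/10) = 10^(73/10) = 1.995e+07 (73.00 dB).
The limit corresponds to 10^(97/10) = 5.012e+09; subtracting the fixed part leaves 4.992e+09 for the hydraulic press, i.e. 96.98 dB.
Required insertion loss = 100 − 96.98 = 3.02 dB.

3.0 dB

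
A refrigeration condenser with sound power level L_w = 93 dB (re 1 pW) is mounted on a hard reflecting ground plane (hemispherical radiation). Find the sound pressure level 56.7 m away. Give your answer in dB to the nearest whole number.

50 dB

The power spreads over a hemisphere of area 2π·r², so L_p = L_w − 10·log₁₀(2π·r²).
2π·r² = 2.02e+04 m², 10·log₁₀ of that is 43.053 dB.
L_p = 93 − 43.053 = 49.95 dB.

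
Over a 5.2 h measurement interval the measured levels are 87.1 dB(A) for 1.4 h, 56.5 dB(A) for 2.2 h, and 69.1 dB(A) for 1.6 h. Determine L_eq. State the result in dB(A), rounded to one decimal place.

81.5 dB(A)

L_eq = 10·log₁₀[(1/T)·Σ tᵢ·10^(Lᵢ/10)] with T = 5.2 h.
Σ tᵢ·10^(Lᵢ/10) = 1.4·10^(87.1/10) + 2.2·10^(56.5/10) + 1.6·10^(69.1/10) = 7.320e+08.
L_eq = 10·log₁₀(7.320e+08/5.2) = 81.49 dB(A).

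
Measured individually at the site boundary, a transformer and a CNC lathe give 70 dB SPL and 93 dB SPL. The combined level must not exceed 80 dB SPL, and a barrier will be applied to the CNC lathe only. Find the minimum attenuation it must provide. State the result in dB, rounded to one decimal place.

13.5 dB

Everything except the CNC lathe sums to 10^(70/10) = 1.000e+07 in linear terms, 70.00 dB SPL.
To meet 80 dB SPL overall, the treated CNC lathe may contribute at most 10^(80/10) − 1.000e+07 = 9.000e+07, i.e. 79.54 dB SPL.
Required insertion loss = 93 − 79.54 = 13.46 dB.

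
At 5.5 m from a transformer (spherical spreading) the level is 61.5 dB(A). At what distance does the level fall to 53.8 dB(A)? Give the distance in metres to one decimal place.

For a point source L₁ − L₂ = 20·log₁₀(r₂/r₁), so r₂ = r₁·10^((L₁−L₂)/20).
r₂ = 5.5·10^((61.5−53.8)/20) = 5.5·10^(7.7/20) = 13.35 m.

13.3 m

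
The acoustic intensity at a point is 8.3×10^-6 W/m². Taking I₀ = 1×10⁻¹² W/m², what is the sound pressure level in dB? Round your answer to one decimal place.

L = 10·log₁₀(I/I₀) = 10·log₁₀(8.3×10^-6/10⁻¹²) = 10·log₁₀(8.3×10^6).
L = 10·(0.9191 + 6) = 69.19 dB.

69.2 dB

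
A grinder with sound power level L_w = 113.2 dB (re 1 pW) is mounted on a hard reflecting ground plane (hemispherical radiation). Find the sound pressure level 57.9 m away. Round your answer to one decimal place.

70.0 dB

Free-field hemispherical radiation: L_p = L_w − 10·log₁₀(2π·r²), r = 57.9 m.
2π·r² = 2.106e+04 m², 10·log₁₀ of that is 43.235 dB.
L_p = 113.2 − 43.235 = 69.96 dB.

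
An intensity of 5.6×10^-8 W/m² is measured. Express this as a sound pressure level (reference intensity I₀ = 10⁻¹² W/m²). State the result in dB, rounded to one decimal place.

L = 10·log₁₀(I/I₀) = 10·log₁₀(5.6×10^-8/10⁻¹²) = 10·log₁₀(5.6×10^4).
L = 10·(0.7482 + 4) = 47.48 dB.

47.5 dB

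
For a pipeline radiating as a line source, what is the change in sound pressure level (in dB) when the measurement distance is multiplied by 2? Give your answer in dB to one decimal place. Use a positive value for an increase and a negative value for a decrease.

With cylindrical spreading the level changes by −10·log₁₀(r₂/r₁).
ΔL = −10·log₁₀(2) = -3.01 dB.

-3.0 dB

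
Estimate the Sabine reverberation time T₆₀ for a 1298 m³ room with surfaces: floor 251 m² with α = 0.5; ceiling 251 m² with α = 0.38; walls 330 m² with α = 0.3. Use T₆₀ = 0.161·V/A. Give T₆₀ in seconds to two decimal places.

0.65 s

Summing Sᵢαᵢ: 251·0.5 + 251·0.38 + 330·0.3 = 319.88 m².
T₆₀ = 0.161·V/A = 0.161·1298/319.88 = 0.653 s.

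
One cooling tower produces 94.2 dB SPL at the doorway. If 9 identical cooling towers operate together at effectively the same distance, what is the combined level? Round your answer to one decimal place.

103.7 dB SPL

L_total = L₁ + 10·log₁₀ N for N identical incoherent sources.
L_total = 94.2 + 10·log₁₀(9) = 94.2 + 9.542 = 103.74 dB SPL.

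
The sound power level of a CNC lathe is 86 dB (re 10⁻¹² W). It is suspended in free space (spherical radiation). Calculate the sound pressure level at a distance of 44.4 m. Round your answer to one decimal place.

L_p = L_w − 10·log₁₀(4π·r²) with r = 44.4 m.
4π·r² = 2.477e+04 m², 10·log₁₀ of that is 43.940 dB.
L_p = 86 − 43.940 = 42.06 dB.

42.1 dB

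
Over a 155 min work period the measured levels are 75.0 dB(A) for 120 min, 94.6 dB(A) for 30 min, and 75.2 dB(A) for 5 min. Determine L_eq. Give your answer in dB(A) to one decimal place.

Weight each interval's intensity by its duration and average over T = 155 min:
Σ tᵢ·10^(Lᵢ/10) = 120·10^(75.0/10) + 30·10^(94.6/10) + 5·10^(75.2/10) = 9.048e+10.
L_eq = 10·log₁₀(9.048e+10/155) = 87.66 dB(A).

87.7 dB(A)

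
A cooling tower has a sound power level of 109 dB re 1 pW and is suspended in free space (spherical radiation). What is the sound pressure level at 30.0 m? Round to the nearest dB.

68 dB

Free-field spherical radiation: L_p = L_w − 10·log₁₀(4π·r²), r = 30.0 m.
4π·r² = 1.131e+04 m², 10·log₁₀ of that is 40.535 dB.
L_p = 109 − 40.535 = 68.47 dB.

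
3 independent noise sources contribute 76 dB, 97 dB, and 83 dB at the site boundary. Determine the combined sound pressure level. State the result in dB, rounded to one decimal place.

Incoherent sources combine by intensity addition: L_total = 10·log₁₀(Σ 10^(L_i/10)).
Σ 10^(L/10) = 10^(76/10) + 10^(97/10) + 10^(83/10) = 5.251e+09.
L_total = 10·log₁₀(5.251e+09) = 97.20 dB.

97.2 dB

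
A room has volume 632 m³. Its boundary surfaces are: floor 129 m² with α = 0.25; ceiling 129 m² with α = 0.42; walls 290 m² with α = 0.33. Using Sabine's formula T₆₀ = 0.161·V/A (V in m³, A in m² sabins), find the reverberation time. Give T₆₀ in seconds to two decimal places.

Total absorption A = 129·0.25 + 129·0.42 + 290·0.33 = 182.13 m² sabins.
T₆₀ = 0.161 × 632 / 182.13 = 0.559 s.

0.56 s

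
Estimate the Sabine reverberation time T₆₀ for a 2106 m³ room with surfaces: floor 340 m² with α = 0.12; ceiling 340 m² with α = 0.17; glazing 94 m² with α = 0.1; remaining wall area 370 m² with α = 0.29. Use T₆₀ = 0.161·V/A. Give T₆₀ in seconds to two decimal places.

Total absorption A = 340·0.12 + 340·0.17 + 94·0.1 + 370·0.29 = 215.30 m² sabins.
T₆₀ = 0.161 × 2106 / 215.30 = 1.575 s.

1.57 s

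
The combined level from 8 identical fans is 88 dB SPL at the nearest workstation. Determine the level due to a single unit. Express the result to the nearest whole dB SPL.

79 dB SPL

Dividing the total intensity by 8 lowers the level by 10·log₁₀ 8 = 9.031 dB: L₁ = 88 − 9.031.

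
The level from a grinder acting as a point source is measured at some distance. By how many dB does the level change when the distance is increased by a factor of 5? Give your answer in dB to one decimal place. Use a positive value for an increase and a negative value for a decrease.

-14.0 dB

Point-source spreading: ΔL = −20·log₁₀(r₂/r₁).
ΔL = −20·log₁₀(5) = -13.98 dB.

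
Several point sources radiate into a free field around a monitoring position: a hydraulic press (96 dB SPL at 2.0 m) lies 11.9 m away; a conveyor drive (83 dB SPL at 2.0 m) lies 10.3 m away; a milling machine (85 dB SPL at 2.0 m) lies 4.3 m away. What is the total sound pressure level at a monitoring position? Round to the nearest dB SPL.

First find each source's level at the receiver (point-source: −20·log₁₀(r/r_ref)), then combine on an intensity basis.
hydraulic press: 96 − 20·log₁₀(11.9/2.0) = 96 − 15.49 = 80.51 dB SPL.
conveyor drive: 83 − 20·log₁₀(10.3/2.0) = 83 − 14.24 = 68.76 dB SPL.
milling machine: 85 − 20·log₁₀(4.3/2.0) = 85 − 6.65 = 78.35 dB SPL.
Σ 10^(L/10) = 1.884e+08 → L_total = 10·log₁₀(1.884e+08) = 82.75 dB SPL.

83 dB SPL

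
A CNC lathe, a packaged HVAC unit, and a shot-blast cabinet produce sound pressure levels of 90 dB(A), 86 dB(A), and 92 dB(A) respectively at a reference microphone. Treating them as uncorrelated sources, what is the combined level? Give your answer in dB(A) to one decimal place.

Incoherent sources combine by intensity addition: L_total = 10·log₁₀(Σ 10^(L_i/10)).
Σ 10^(L/10) = 10^(90/10) + 10^(86/10) + 10^(92/10) = 2.983e+09.
L_total = 10·log₁₀(2.983e+09) = 94.75 dB(A).

94.7 dB(A)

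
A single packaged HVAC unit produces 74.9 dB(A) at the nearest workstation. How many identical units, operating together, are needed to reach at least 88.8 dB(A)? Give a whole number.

Need L₁ + 10·log₁₀ N ≥ 88.8, i.e. log₁₀ N ≥ 1.39.
N ≥ 10^(13.9/10) = 24.547, so N = 25.

25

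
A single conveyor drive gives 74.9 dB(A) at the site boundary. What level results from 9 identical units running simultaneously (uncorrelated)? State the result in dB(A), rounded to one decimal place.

With 9 equal, uncorrelated contributions the intensity is 9× that of one unit, giving a rise of 10·log₁₀ 9.
L_total = 74.9 + 10·log₁₀(9) = 74.9 + 9.542 = 84.44 dB(A).

84.4 dB(A)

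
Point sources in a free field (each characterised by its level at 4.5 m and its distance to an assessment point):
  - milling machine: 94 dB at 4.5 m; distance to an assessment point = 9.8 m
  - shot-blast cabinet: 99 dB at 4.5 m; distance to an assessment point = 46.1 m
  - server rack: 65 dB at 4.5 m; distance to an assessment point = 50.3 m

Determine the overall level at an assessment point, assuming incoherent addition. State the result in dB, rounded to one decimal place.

Apply inverse-square spreading to bring every level to the receiver, then sum 10^(L/10).
milling machine: 94 − 20·log₁₀(9.8/4.5) = 94 − 6.76 = 87.24 dB.
shot-blast cabinet: 99 − 20·log₁₀(46.1/4.5) = 99 − 20.21 = 78.79 dB.
server rack: 65 − 20·log₁₀(50.3/4.5) = 65 − 20.97 = 44.03 dB.
Σ 10^(L/10) = 6.053e+08 → L_total = 10·log₁₀(6.053e+08) = 87.82 dB.

87.8 dB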